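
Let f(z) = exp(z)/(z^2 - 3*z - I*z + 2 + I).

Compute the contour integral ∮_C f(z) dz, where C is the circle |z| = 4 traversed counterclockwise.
By the residue theorem, ∮_C f(z) dz = 2πi · (sum of the residues of f at the poles inside |z| = 4).

The denominator factors as (z - 2 - I)*(z - 1), so the singularities of f are simple poles at z = 2 + I, z = 1.
  |2 + I|² = 5 < 16 = 4², so this pole is inside the contour.
  |1|² = 1 < 16 = 4², so this pole is inside the contour.

With P(z) = exp(z) and Q(z) = z^2 - 3*z - I*z + 2 + I, each pole is simple, so Res(f, z₀) = P(z₀)/Q'(z₀) with Q'(z) = 2*z - 3 - I.
  Res(f, 2 + I) = P(2 + I)/Q'(2 + I) = (exp(2 + I))/(1 + I) = (1/2 - I/2)*exp(2 + I)
  Res(f, 1) = P(1)/Q'(1) = (exp(1))/(-1 - I) = exp(1)*(-1/2 + I/2)

Sum of residues inside C: (1/2 - I/2)*exp(2 + I) + exp(1)*(-1/2 + I/2)
∮_C f(z) dz = 2πi · ((1/2 - I/2)*exp(2 + I) + exp(1)*(-1/2 + I/2)) = exp(1)*pi*(-1 - I) + pi*(1 + I)*exp(2 + I)

Final answer: exp(1)*pi*(-1 - I) + pi*(1 + I)*exp(2 + I)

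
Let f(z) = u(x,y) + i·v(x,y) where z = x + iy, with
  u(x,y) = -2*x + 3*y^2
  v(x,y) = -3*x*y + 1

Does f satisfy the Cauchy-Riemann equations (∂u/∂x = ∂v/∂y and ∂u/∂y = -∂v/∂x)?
∂u/∂x = -2
∂v/∂y = -3*x
∂u/∂y = 6*y
∂v/∂x = -3*y
∂u/∂x ≠ ∂v/∂y and ∂u/∂y ≠ -∂v/∂x; the Cauchy-Riemann equations are not satisfied, so f is not analytic.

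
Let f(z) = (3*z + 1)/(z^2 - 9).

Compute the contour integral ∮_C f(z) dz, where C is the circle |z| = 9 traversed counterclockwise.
By the residue theorem, ∮_C f(z) dz = 2πi · (sum of the residues of f at the poles inside |z| = 9).

The denominator factors as (z + 3)*(z - 3), so the singularities of f are simple poles at z = -3, z = 3.
  |-3|² = 9 < 81 = 9², so this pole is inside the contour.
  |3|² = 9 < 81 = 9², so this pole is inside the contour.

With P(z) = 3*z + 1 and Q(z) = z^2 - 9, each pole is simple, so Res(f, z₀) = P(z₀)/Q'(z₀) with Q'(z) = 2*z.
  Res(f, -3) = P(-3)/Q'(-3) = (-8)/(-6) = 4/3
  Res(f, 3) = P(3)/Q'(3) = (10)/(6) = 5/3

Sum of residues inside C: 3
∮_C f(z) dz = 2πi · (3) = 6*I*pi

Final answer: 6*I*pi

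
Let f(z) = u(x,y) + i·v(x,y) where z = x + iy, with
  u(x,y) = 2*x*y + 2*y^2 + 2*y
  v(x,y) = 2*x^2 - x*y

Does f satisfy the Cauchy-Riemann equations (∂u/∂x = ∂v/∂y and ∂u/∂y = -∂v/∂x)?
∂u/∂x = 2*y
∂v/∂y = -x
∂u/∂y = 2*x + 4*y + 2
∂v/∂x = 4*x - y
∂u/∂x ≠ ∂v/∂y and ∂u/∂y ≠ -∂v/∂x; the Cauchy-Riemann equations are not satisfied, so f is not analytic.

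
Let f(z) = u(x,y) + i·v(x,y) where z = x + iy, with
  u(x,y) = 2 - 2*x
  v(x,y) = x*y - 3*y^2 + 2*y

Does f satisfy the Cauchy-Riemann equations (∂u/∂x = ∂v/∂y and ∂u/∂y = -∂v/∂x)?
∂u/∂x = -2
∂v/∂y = x - 6*y + 2
∂u/∂y = 0
∂v/∂x = y
∂u/∂x ≠ ∂v/∂y and ∂u/∂y ≠ -∂v/∂x; the Cauchy-Riemann equations are not satisfied, so f is not analytic.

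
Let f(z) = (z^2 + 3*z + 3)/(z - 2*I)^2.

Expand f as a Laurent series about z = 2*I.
Put w = z - (2*I), i.e. z = w + 2*I. The denominator is w^2, so it suffices to rewrite the numerator in powers of w.

P(z) = z^2 + 3*z + 3
P(w + 2*I) = -1 + 6*I + (3 + 4*I)*w + w^2

Dividing each term by w^2:
  f = (-1 + 6*I)/w^2 + (3 + 4*I)/w + 1

Substituting back w = z - 2*I:
  f(z) = (-1 + 6*I)/(z - 2*I)^2 + (3 + 4*I)/(z - 2*I) + 1

The series is finite because the numerator is a polynomial; the negative powers form the principal part, and the coefficient of 1/(z - 2*I) gives Res(f, 2*I) = 3 + 4*I.

Final answer: (-1 + 6*I)/(z - 2*I)^2 + (3 + 4*I)/(z - 2*I) + 1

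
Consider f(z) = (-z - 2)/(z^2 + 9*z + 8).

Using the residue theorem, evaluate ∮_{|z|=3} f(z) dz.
By the residue theorem, ∮_C f(z) dz = 2πi · (sum of the residues of f at the poles inside |z| = 3).

The denominator factors as (z + 1)*(z + 8), so the singularities of f are simple poles at z = -1, z = -8.
  |-1|² = 1 < 9 = 3², so this pole is inside the contour.
  |-8|² = 64 > 9 = 3², so this pole is outside the contour.

With P(z) = -z - 2 and Q(z) = z^2 + 9*z + 8, each pole is simple, so Res(f, z₀) = P(z₀)/Q'(z₀) with Q'(z) = 2*z + 9.
  Res(f, -1) = P(-1)/Q'(-1) = (-1)/(7) = -1/7

∮_C f(z) dz = 2πi · (-1/7) = -2*I*pi/7

Final answer: -2*I*pi/7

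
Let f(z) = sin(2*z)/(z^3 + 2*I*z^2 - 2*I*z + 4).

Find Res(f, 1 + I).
Write f(z) = P(z)/Q(z) with P(z) = sin(2*z) and Q(z) = z^3 + 2*I*z^2 - 2*I*z + 4.
The denominator factors as Q(z) = (z + 2*I)*(z - 1 - I)*(z + 1 + I), so z = 1 + I is a simple zero of Q and P is analytic there; z = 1 + I is therefore a simple pole and
  Res(f, z₀) = P(z₀)/Q'(z₀).

Q'(z) = 3*z^2 + 4*I*z - 2*I, so Q'(1 + I) = -4 + 8*I.
P(1 + I) = sin(2 + 2*I).

Res(f, 1 + I) = (sin(2 + 2*I))/(-4 + 8*I) = (-1/20 - I/10)*sin(2 + 2*I)

Final answer: (-1/20 - I/10)*sin(2 + 2*I)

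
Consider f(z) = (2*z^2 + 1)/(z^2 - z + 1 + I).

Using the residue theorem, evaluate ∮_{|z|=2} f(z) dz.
4*I*pi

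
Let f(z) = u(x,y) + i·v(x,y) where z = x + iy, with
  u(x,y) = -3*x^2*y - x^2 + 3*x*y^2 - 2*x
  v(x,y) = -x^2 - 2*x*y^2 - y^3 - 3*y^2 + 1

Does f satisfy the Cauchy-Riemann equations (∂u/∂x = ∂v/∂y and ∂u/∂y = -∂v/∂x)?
∂u/∂x = -6*x*y - 2*x + 3*y^2 - 2
∂v/∂y = -4*x*y - 3*y^2 - 6*y
∂u/∂y = -3*x^2 + 6*x*y
∂v/∂x = -2*x - 2*y^2
∂u/∂x ≠ ∂v/∂y and ∂u/∂y ≠ -∂v/∂x; the Cauchy-Riemann equations are not satisfied, so f is not analytic.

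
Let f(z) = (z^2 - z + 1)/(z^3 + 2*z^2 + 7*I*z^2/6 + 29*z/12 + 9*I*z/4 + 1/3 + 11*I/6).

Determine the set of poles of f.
The singularities of f are the zeros of the denominator. Factoring,
  z^3 + 2*z^2 + 7*I*z^2/6 + 29*z/12 + 9*I*z/4 + 1/3 + 11*I/6 = (z + 1 - I)*(z + 1/2 + 2*I/3)*(z + 1/2 + 3*I/2)
so the candidates are z = -1 + I, z = -1/2 - 2*I/3, z = -1/2 - 3*I/2.

Check the numerator P(z) = z^2 - z + 1 at each one:
  P(-1 + I) = 2 - 3*I ≠ 0, so z = -1 + I is a (simple) pole.
  P(-1/2 - 2*I/3) = 47/36 + 4*I/3 ≠ 0, so z = -1/2 - 2*I/3 is a (simple) pole.
  P(-1/2 - 3*I/2) = -1/2 + 3*I ≠ 0, so z = -1/2 - 3*I/2 is a (simple) pole.

Poles of f: {-1 + I, -1/2 - 3*I/2, -1/2 - 2*I/3}

Final answer: {-1 + I, -1/2 - 3*I/2, -1/2 - 2*I/3}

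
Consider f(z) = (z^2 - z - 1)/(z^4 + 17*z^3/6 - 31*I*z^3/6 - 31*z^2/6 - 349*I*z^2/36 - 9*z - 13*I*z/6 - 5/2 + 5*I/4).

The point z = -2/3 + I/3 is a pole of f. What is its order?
Factor the denominator:
  z^4 + 17*z^3/6 - 31*I*z^3/6 - 31*z^2/6 - 349*I*z^2/36 - 9*z - 13*I*z/6 - 5/2 + 5*I/4 = (z + 2/3 - I/3)^2*(z + 3/2 - 3*I)*(z - 3*I/2)

The numerator P(z) = z^2 - z - 1 has P(-2/3 + I/3) = -7*I/9 ≠ 0, so no factor of (z + 2/3 - I/3) cancels.
Near z = -2/3 + I/3 we can therefore write f(z) = g(z)/(z + 2/3 - I/3)^2 with g analytic at -2/3 + I/3 and g(-2/3 + I/3) ≠ 0 (g is the numerator divided by the remaining denominator factors).

Hence z = -2/3 + I/3 is a pole of order 2.

Final answer: 2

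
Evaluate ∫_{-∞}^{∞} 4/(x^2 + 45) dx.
Let f(z) = 4/(z^2 + 45). The denominator has no real zeros and deg Q - deg P = 2 ≥ 2, so the integral of f over the upper semicircle |z| = R tends to 0 as R → ∞. Closing the contour in the upper half-plane,
  ∫_{-∞}^{∞} f(x) dx = 2πi · Σ Res(f, z_k)  over the poles with Im z_k > 0.

Zeros of the denominator: z^2 + 45 = 0 gives z = ±3*sqrt(5)*I.
Upper half-plane: z = 3*sqrt(5)*I (simple).

Each pole is a simple zero of Q(z) = z^2 + 45, so Res(f, z₀) = P(z₀)/Q'(z₀) with P(z) = 4, Q'(z) = 2*z:
  Res(f, 3*sqrt(5)*I) = (4)/(6*sqrt(5)*I) = -2*sqrt(5)*I/15

∫_{-∞}^{∞} f(x) dx = 2πi · (-2*sqrt(5)*I/15) = 4*sqrt(5)*pi/15

Final answer: 4*sqrt(5)*pi/15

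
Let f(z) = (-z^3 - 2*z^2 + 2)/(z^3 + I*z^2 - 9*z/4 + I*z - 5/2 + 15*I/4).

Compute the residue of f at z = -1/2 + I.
Write f(z) = P(z)/Q(z) with P(z) = -z^3 - 2*z^2 + 2 and Q(z) = z^3 + I*z^2 - 9*z/4 + I*z - 5/2 + 15*I/4.
The denominator factors as Q(z) = (z + 1/2 - I)*(z + 3/2 + I)*(z - 2 + I), so z = -1/2 + I is a simple zero of Q and P is analytic there; z = -1/2 + I is therefore a simple pole and
  Res(f, z₀) = P(z₀)/Q'(z₀).

Q'(z) = 3*z^2 + 2*I*z - 9/4 + I, so Q'(-1/2 + I) = -13/2 - 3*I.
P(-1/2 + I) = 17/8 + 9*I/4.

Res(f, -1/2 + I) = (17/8 + 9*I/4)/(-13/2 - 3*I) = -329/820 - 33*I/205

Final answer: -329/820 - 33*I/205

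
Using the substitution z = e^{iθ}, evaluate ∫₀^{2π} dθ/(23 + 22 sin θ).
Call the integral J. The integrand is 2π-periodic and we integrate over a full period, so shifting θ does not change the value (θ → θ + π/2 turns sin θ into cos θ). Hence
  J = ∫₀^{2π} dθ/(23 + 22 cos θ).
Put z = e^{iθ}: then cos θ = (z + 1/z)/2, dθ = dz/(iz), and z runs once counterclockwise around |z| = 1:
  J = ∮_{|z|=1} 1/(23 + 22*(z + 1/z)/2) · dz/(iz) = (2/i) ∮_{|z|=1} dz/(22*z^2 + 46*z + 22).
The roots of 22*z^2 + 46*z + 22 are z = (-23 ± sqrt(23^2 - 22^2))/22, with sqrt(45) = 3*sqrt(5); their product is 1, so only z₊ = -23/22 + 3*sqrt(5)/22 lies inside the unit circle (z₋ = -23/22 - 3*sqrt(5)/22 lies outside).
z₊ is a simple zero of q(z) = 22*z^2 + 46*z + 22, so Res(1/q, z₊) = 1/q'(z₊) with q'(z) = 44*z + 46; and q'(z₊) = 22*(z₊ - z₋) = 6*sqrt(5).
Therefore J = (2/i) · 2πi · 1/(6*sqrt(5)) = 2*pi/(3*sqrt(5)) = 2*sqrt(5)*pi/15

Final answer: 2*sqrt(5)*pi/15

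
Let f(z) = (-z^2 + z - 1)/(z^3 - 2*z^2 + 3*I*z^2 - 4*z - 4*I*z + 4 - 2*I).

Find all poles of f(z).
{-1 - I, 1 - I, 2 - I}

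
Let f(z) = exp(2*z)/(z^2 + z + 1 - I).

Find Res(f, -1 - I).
(-1/5 + 2*I/5)*exp(-2 - 2*I)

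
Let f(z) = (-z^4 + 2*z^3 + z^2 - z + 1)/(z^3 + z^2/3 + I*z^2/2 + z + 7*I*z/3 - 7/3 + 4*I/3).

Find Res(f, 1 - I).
Write f(z) = P(z)/Q(z) with P(z) = -z^4 + 2*z^3 + z^2 - z + 1 and Q(z) = z^3 + z^2/3 + I*z^2/2 + z + 7*I*z/3 - 7/3 + 4*I/3.
The denominator factors as Q(z) = (z + 1/3 + I)*(z - 1 + I)*(z + 1 - 3*I/2), so z = 1 - I is a simple zero of Q and P is analytic there; z = 1 - I is therefore a simple pole and
  Res(f, z₀) = P(z₀)/Q'(z₀).

Q'(z) = 3*z^2 + 2*z/3 + I*z + 1 + 7*I/3, so Q'(1 - I) = 8/3 - 10*I/3.
P(1 - I) = -5*I.

Res(f, 1 - I) = (-5*I)/(8/3 - 10*I/3) = 75/82 - 30*I/41

Final answer: 75/82 - 30*I/41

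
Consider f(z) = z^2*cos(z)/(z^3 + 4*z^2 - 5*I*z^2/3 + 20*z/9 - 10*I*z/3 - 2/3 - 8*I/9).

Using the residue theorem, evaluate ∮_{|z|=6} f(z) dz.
By the residue theorem, ∮_C f(z) dz = 2πi · (sum of the residues of f at the poles inside |z| = 6).

The denominator factors as (z - I/3)*(z + 1 - I/3)*(z + 3 - I), so the singularities of f are simple poles at z = I/3, z = -1 + I/3, z = -3 + I.
  |I/3|² = 1/9 < 36 = 6², so this pole is inside the contour.
  |-1 + I/3|² = 10/9 < 36 = 6², so this pole is inside the contour.
  |-3 + I|² = 10 < 36 = 6², so this pole is inside the contour.

With P(z) = z^2*cos(z) and Q(z) = z^3 + 4*z^2 - 5*I*z^2/3 + 20*z/9 - 10*I*z/3 - 2/3 - 8*I/9, each pole is simple, so Res(f, z₀) = P(z₀)/Q'(z₀) with Q'(z) = 3*z^2 + 8*z - 10*I*z/3 + 20/9 - 10*I/3.
  Res(f, I/3) = P(I/3)/Q'(I/3) = (-cosh(1/3)/9)/(3 - 2*I/3) = (-3/85 - 2*I/255)*cosh(1/3)
  Res(f, -1 + I/3) = P(-1 + I/3)/Q'(-1 + I/3) = ((8/9 - 2*I/3)*cos(1 - I/3))/(-2 + 2*I/3) = (-1/2 + I/6)*cos(1 - I/3)
  Res(f, -3 + I) = P(-3 + I)/Q'(-3 + I) = ((8 - 6*I)*cos(3 - I))/(50/9 - 10*I/3) = (261/170 - 27*I/170)*cos(3 - I)

Sum of residues inside C: (-1/2 + I/6)*cos(1 - I/3) + (-3/85 - 2*I/255)*cosh(1/3) + (261/170 - 27*I/170)*cos(3 - I)
∮_C f(z) dz = 2πi · ((-1/2 + I/6)*cos(1 - I/3) + (-3/85 - 2*I/255)*cosh(1/3) + (261/170 - 27*I/170)*cos(3 - I)) = pi*(27/85 + 261*I/85)*cos(3 - I) + pi*(-1/3 - I)*cos(1 - I/3) + pi*(4/255 - 6*I/85)*cosh(1/3)

Final answer: pi*(27/85 + 261*I/85)*cos(3 - I) + pi*(-1/3 - I)*cos(1 - I/3) + pi*(4/255 - 6*I/85)*cosh(1/3)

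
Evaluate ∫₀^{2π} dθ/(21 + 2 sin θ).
Call the integral J. The integrand is 2π-periodic and we integrate over a full period, so shifting θ does not change the value (θ → θ + π/2 turns sin θ into cos θ). Hence
  J = ∫₀^{2π} dθ/(21 + 2 cos θ).
Put z = e^{iθ}: then cos θ = (z + 1/z)/2, dθ = dz/(iz), and z runs once counterclockwise around |z| = 1:
  J = ∮_{|z|=1} 1/(21 + 2*(z + 1/z)/2) · dz/(iz) = (2/i) ∮_{|z|=1} dz/(2*z^2 + 42*z + 2).
The roots of 2*z^2 + 42*z + 2 are z = (-21 ± sqrt(21^2 - 2^2))/2, with sqrt(437) = sqrt(437); their product is 1, so only z₊ = -21/2 + sqrt(437)/2 lies inside the unit circle (z₋ = -21/2 - sqrt(437)/2 lies outside).
z₊ is a simple zero of q(z) = 2*z^2 + 42*z + 2, so Res(1/q, z₊) = 1/q'(z₊) with q'(z) = 4*z + 42; and q'(z₊) = 2*(z₊ - z₋) = 2*sqrt(437).
Therefore J = (2/i) · 2πi · 1/(2*sqrt(437)) = 2*pi/(sqrt(437)) = 2*sqrt(437)*pi/437

Final answer: 2*sqrt(437)*pi/437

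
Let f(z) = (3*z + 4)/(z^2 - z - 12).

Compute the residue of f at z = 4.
16/7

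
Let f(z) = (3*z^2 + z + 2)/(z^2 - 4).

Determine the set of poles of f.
{-2, 2}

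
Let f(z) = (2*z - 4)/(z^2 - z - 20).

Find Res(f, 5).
Write f(z) = P(z)/Q(z) with P(z) = 2*z - 4 and Q(z) = z^2 - z - 20.
The denominator factors as Q(z) = (z - 5)*(z + 4), so z = 5 is a simple zero of Q and P is analytic there; z = 5 is therefore a simple pole and
  Res(f, z₀) = P(z₀)/Q'(z₀).

Q'(z) = 2*z - 1, so Q'(5) = 9.
P(5) = 6.

Res(f, 5) = (6)/(9) = 2/3

Final answer: 2/3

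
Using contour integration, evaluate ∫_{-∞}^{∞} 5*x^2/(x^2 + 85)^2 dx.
Let f(z) = 5*z^2/(z^2 + 85)^2. The denominator has no real zeros and deg Q - deg P = 2 ≥ 2, so the integral of f over the upper semicircle |z| = R tends to 0 as R → ∞. Closing the contour in the upper half-plane,
  ∫_{-∞}^{∞} f(x) dx = 2πi · Σ Res(f, z_k)  over the poles with Im z_k > 0.

Zeros of the denominator: z^2 + 85 = 0 gives z = ±sqrt(85)*I.
Upper half-plane: z = sqrt(85)*I (a pole of order 2).

Write f(z) = g(z)/(z - sqrt(85)*I)^2 with g(z) = 5*z^2/(z + sqrt(85)*I)^2. For a double pole, Res(f, z₀) = g'(z₀):
  g'(z) = 10*sqrt(85)*I*z/(z + sqrt(85)*I)^3
  Res(f, sqrt(85)*I) = g'(sqrt(85)*I) = -sqrt(85)*I/68

∫_{-∞}^{∞} f(x) dx = 2πi · (-sqrt(85)*I/68) = sqrt(85)*pi/34

Final answer: sqrt(85)*pi/34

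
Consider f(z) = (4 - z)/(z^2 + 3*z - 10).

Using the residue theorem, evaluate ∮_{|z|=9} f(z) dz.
By the residue theorem, ∮_C f(z) dz = 2πi · (sum of the residues of f at the poles inside |z| = 9).

The denominator factors as (z + 5)*(z - 2), so the singularities of f are simple poles at z = -5, z = 2.
  |-5|² = 25 < 81 = 9², so this pole is inside the contour.
  |2|² = 4 < 81 = 9², so this pole is inside the contour.

With P(z) = 4 - z and Q(z) = z^2 + 3*z - 10, each pole is simple, so Res(f, z₀) = P(z₀)/Q'(z₀) with Q'(z) = 2*z + 3.
  Res(f, -5) = P(-5)/Q'(-5) = (9)/(-7) = -9/7
  Res(f, 2) = P(2)/Q'(2) = (2)/(7) = 2/7

Sum of residues inside C: -1
∮_C f(z) dz = 2πi · (-1) = -2*I*pi

Final answer: -2*I*pi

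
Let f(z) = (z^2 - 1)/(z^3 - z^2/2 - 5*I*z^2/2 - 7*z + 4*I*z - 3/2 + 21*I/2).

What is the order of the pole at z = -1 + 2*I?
Factor the denominator:
  z^3 - z^2/2 - 5*I*z^2/2 - 7*z + 4*I*z - 3/2 + 21*I/2 = (z + 1 - 2*I)*(z + 3/2 - I/2)*(z - 3)

The numerator P(z) = z^2 - 1 has P(-1 + 2*I) = -4 - 4*I ≠ 0, so no factor of (z + 1 - 2*I) cancels.
Near z = -1 + 2*I we can therefore write f(z) = g(z)/(z + 1 - 2*I) with g analytic at -1 + 2*I and g(-1 + 2*I) ≠ 0 (g is the numerator divided by the remaining denominator factors).

Hence z = -1 + 2*I is a pole of order 1.

Final answer: 1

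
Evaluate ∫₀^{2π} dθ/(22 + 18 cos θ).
Let J = ∫₀^{2π} dθ/(22 + 18 cos θ).
Put z = e^{iθ}: then cos θ = (z + 1/z)/2, dθ = dz/(iz), and z runs once counterclockwise around |z| = 1:
  J = ∮_{|z|=1} 1/(22 + 18*(z + 1/z)/2) · dz/(iz) = (2/i) ∮_{|z|=1} dz/(18*z^2 + 44*z + 18).
The roots of 18*z^2 + 44*z + 18 are z = (-22 ± sqrt(22^2 - 18^2))/18, with sqrt(160) = 4*sqrt(10); their product is 1, so only z₊ = -11/9 + 2*sqrt(10)/9 lies inside the unit circle (z₋ = -11/9 - 2*sqrt(10)/9 lies outside).
z₊ is a simple zero of q(z) = 18*z^2 + 44*z + 18, so Res(1/q, z₊) = 1/q'(z₊) with q'(z) = 36*z + 44; and q'(z₊) = 18*(z₊ - z₋) = 8*sqrt(10).
Therefore J = (2/i) · 2πi · 1/(8*sqrt(10)) = 2*pi/(4*sqrt(10)) = sqrt(10)*pi/20

Final answer: sqrt(10)*pi/20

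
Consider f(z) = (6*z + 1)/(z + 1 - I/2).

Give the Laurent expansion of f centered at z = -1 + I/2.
(-5 + 3*I)/(z + 1 - I/2) + 6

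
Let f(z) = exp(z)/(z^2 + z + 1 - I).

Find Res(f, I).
Write f(z) = P(z)/Q(z) with P(z) = exp(z) and Q(z) = z^2 + z + 1 - I.
The denominator factors as Q(z) = (z + 1 + I)*(z - I), so z = I is a simple zero of Q and P is analytic there; z = I is therefore a simple pole and
  Res(f, z₀) = P(z₀)/Q'(z₀).

Q'(z) = 2*z + 1, so Q'(I) = 1 + 2*I.
P(I) = exp(I).

Res(f, I) = (exp(I))/(1 + 2*I) = (1/5 - 2*I/5)*exp(I)

Final answer: (1/5 - 2*I/5)*exp(I)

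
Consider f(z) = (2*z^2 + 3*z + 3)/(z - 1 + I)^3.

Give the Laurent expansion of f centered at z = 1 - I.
Put w = z - (1 - I), i.e. z = w + 1 - I. The denominator is w^3, so it suffices to rewrite the numerator in powers of w.

P(z) = 2*z^2 + 3*z + 3
P(w + 1 - I) = 6 - 7*I + (7 - 4*I)*w + 2*w^2

Dividing each term by w^3:
  f = (6 - 7*I)/w^3 + (7 - 4*I)/w^2 + 2/w

Substituting back w = z - 1 + I:
  f(z) = (6 - 7*I)/(z - 1 + I)^3 + (7 - 4*I)/(z - 1 + I)^2 + 2/(z - 1 + I)

The series is finite because the numerator is a polynomial; the negative powers form the principal part, and the coefficient of 1/(z - 1 + I) gives Res(f, 1 - I) = 2.

Final answer: (6 - 7*I)/(z - 1 + I)^3 + (7 - 4*I)/(z - 1 + I)^2 + 2/(z - 1 + I)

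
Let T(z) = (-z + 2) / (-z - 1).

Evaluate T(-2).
Substitute z = -2:
  numerator:   -(-2) + 2 = 4
  denominator: -(-2) - 1 = 1
T(-2) = (4)/(1) = 4

Final answer: 4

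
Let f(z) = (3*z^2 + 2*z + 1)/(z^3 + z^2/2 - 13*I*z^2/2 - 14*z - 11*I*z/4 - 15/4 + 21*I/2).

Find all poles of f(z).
The singularities of f are the zeros of the denominator. Factoring,
  z^3 + z^2/2 - 13*I*z^2/2 - 14*z - 11*I*z/4 - 15/4 + 21*I/2 = (z + 1 - 3*I/2)*(z - 3*I)*(z - 1/2 - 2*I)
so the candidates are z = -1 + 3*I/2, z = 3*I, z = 1/2 + 2*I.

Check the numerator P(z) = 3*z^2 + 2*z + 1 at each one:
  P(-1 + 3*I/2) = -19/4 - 6*I ≠ 0, so z = -1 + 3*I/2 is a (simple) pole.
  P(3*I) = -26 + 6*I ≠ 0, so z = 3*I is a (simple) pole.
  P(1/2 + 2*I) = -37/4 + 10*I ≠ 0, so z = 1/2 + 2*I is a (simple) pole.

Poles of f: {-1 + 3*I/2, 3*I, 1/2 + 2*I}

Final answer: {-1 + 3*I/2, 3*I, 1/2 + 2*I}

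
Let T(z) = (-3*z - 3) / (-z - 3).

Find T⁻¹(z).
Set w = T(z) = (-3*z - 3) / (-z - 3) and solve for z:
  w*(-z - 3) = -3*z - 3
  -3*w + z*(3 - w) + 3 = 0
  z*(3 - w) = 3*w - 3
  z = (3 - 3*w)/(w - 3)
Renaming the variable, T⁻¹(z) = (-3*z + 3)/(z - 3).
(Check: ad - bc = 6 ≠ 0, so T is invertible.)

Final answer: (-3*z + 3)/(z - 3)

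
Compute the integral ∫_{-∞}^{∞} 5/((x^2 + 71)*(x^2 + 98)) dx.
5*pi*(-71*sqrt(2) + 14*sqrt(71))/26838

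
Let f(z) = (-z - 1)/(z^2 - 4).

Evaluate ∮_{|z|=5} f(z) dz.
By the residue theorem, ∮_C f(z) dz = 2πi · (sum of the residues of f at the poles inside |z| = 5).

The denominator factors as (z + 2)*(z - 2), so the singularities of f are simple poles at z = -2, z = 2.
  |-2|² = 4 < 25 = 5², so this pole is inside the contour.
  |2|² = 4 < 25 = 5², so this pole is inside the contour.

With P(z) = -z - 1 and Q(z) = z^2 - 4, each pole is simple, so Res(f, z₀) = P(z₀)/Q'(z₀) with Q'(z) = 2*z.
  Res(f, -2) = P(-2)/Q'(-2) = (1)/(-4) = -1/4
  Res(f, 2) = P(2)/Q'(2) = (-3)/(4) = -3/4

Sum of residues inside C: -1
∮_C f(z) dz = 2πi · (-1) = -2*I*pi

Final answer: -2*I*pi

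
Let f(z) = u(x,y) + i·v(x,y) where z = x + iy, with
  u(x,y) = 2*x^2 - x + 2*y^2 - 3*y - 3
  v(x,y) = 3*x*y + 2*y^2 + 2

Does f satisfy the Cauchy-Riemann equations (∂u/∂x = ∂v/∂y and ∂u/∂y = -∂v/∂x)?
∂u/∂x = 4*x - 1
∂v/∂y = 3*x + 4*y
∂u/∂y = 4*y - 3
∂v/∂x = 3*y
∂u/∂x ≠ ∂v/∂y and ∂u/∂y ≠ -∂v/∂x; the Cauchy-Riemann equations are not satisfied, so f is not analytic.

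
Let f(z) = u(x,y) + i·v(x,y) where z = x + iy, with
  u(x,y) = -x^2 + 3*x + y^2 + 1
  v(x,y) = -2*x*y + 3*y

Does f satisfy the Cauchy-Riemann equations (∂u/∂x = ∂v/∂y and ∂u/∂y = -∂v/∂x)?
∂u/∂x = 3 - 2*x
∂v/∂y = 3 - 2*x
∂u/∂y = 2*y
∂v/∂x = -2*y
∂u/∂x = ∂v/∂y and ∂u/∂y = -∂v/∂x hold identically; f is analytic.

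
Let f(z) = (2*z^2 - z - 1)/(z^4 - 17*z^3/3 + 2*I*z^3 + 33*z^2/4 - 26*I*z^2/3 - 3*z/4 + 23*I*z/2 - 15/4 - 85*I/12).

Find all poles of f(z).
{-1/3 - I, 1 + I/2, 2 - I, 3 - I/2}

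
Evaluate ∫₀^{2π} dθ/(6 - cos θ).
Call the integral J. The integrand is 2π-periodic and we integrate over a full period, so shifting θ does not change the value (θ → θ + π flips the sign of the trig term). Hence
  J = ∫₀^{2π} dθ/(6 + cos θ).
Put z = e^{iθ}: then cos θ = (z + 1/z)/2, dθ = dz/(iz), and z runs once counterclockwise around |z| = 1:
  J = ∮_{|z|=1} 1/(6 + (z + 1/z)/2) · dz/(iz) = (2/i) ∮_{|z|=1} dz/(z^2 + 12*z + 1).
The roots of z^2 + 12*z + 1 are z = (-6 ± sqrt(6^2 - 1^2)), with sqrt(35) = sqrt(35); their product is 1, so only z₊ = -6 + sqrt(35) lies inside the unit circle (z₋ = -6 - sqrt(35) lies outside).
z₊ is a simple zero of q(z) = z^2 + 12*z + 1, so Res(1/q, z₊) = 1/q'(z₊) with q'(z) = 2*z + 12; and q'(z₊) = (z₊ - z₋) = 2*sqrt(35).
Therefore J = (2/i) · 2πi · 1/(2*sqrt(35)) = 2*pi/(sqrt(35)) = 2*sqrt(35)*pi/35

Final answer: 2*sqrt(35)*pi/35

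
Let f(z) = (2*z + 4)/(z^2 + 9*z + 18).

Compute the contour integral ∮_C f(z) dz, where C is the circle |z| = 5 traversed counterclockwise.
-4*I*pi/3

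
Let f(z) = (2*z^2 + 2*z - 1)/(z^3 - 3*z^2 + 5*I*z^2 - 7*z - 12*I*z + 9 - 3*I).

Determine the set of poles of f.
The singularities of f are the zeros of the denominator. Factoring,
  z^3 - 3*z^2 + 5*I*z^2 - 7*z - 12*I*z + 9 - 3*I = (z + 3*I)*(z - 3 + I)*(z + I)
so the candidates are z = -3*I, z = 3 - I, z = -I.

Check the numerator P(z) = 2*z^2 + 2*z - 1 at each one:
  P(-3*I) = -19 - 6*I ≠ 0, so z = -3*I is a (simple) pole.
  P(3 - I) = 21 - 14*I ≠ 0, so z = 3 - I is a (simple) pole.
  P(-I) = -3 - 2*I ≠ 0, so z = -I is a (simple) pole.

Poles of f: {-3*I, -I, 3 - I}

Final answer: {-3*I, -I, 3 - I}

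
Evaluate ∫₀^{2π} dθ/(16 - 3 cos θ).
Call the integral J. The integrand is 2π-periodic and we integrate over a full period, so shifting θ does not change the value (θ → θ + π flips the sign of the trig term). Hence
  J = ∫₀^{2π} dθ/(16 + 3 cos θ).
Put z = e^{iθ}: then cos θ = (z + 1/z)/2, dθ = dz/(iz), and z runs once counterclockwise around |z| = 1:
  J = ∮_{|z|=1} 1/(16 + 3*(z + 1/z)/2) · dz/(iz) = (2/i) ∮_{|z|=1} dz/(3*z^2 + 32*z + 3).
The roots of 3*z^2 + 32*z + 3 are z = (-16 ± sqrt(16^2 - 3^2))/3, with sqrt(247) = sqrt(247); their product is 1, so only z₊ = -16/3 + sqrt(247)/3 lies inside the unit circle (z₋ = -16/3 - sqrt(247)/3 lies outside).
z₊ is a simple zero of q(z) = 3*z^2 + 32*z + 3, so Res(1/q, z₊) = 1/q'(z₊) with q'(z) = 6*z + 32; and q'(z₊) = 3*(z₊ - z₋) = 2*sqrt(247).
Therefore J = (2/i) · 2πi · 1/(2*sqrt(247)) = 2*pi/(sqrt(247)) = 2*sqrt(247)*pi/247

Final answer: 2*sqrt(247)*pi/247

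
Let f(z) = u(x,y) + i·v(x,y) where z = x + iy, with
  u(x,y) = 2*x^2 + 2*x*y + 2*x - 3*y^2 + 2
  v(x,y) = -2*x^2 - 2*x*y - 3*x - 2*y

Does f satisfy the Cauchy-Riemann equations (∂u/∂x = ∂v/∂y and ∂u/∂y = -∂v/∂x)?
∂u/∂x = 4*x + 2*y + 2
∂v/∂y = -2*x - 2
∂u/∂y = 2*x - 6*y
∂v/∂x = -4*x - 2*y - 3
∂u/∂x ≠ ∂v/∂y and ∂u/∂y ≠ -∂v/∂x; the Cauchy-Riemann equations are not satisfied, so f is not analytic.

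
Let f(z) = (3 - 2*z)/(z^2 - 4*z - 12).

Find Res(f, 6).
Write f(z) = P(z)/Q(z) with P(z) = 3 - 2*z and Q(z) = z^2 - 4*z - 12.
The denominator factors as Q(z) = (z - 6)*(z + 2), so z = 6 is a simple zero of Q and P is analytic there; z = 6 is therefore a simple pole and
  Res(f, z₀) = P(z₀)/Q'(z₀).

Q'(z) = 2*z - 4, so Q'(6) = 8.
P(6) = -9.

Res(f, 6) = (-9)/(8) = -9/8

Final answer: -9/8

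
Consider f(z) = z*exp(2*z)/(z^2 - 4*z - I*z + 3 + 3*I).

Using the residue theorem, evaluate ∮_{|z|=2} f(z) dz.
By the residue theorem, ∮_C f(z) dz = 2πi · (sum of the residues of f at the poles inside |z| = 2).

The denominator factors as (z - 1 - I)*(z - 3), so the singularities of f are simple poles at z = 1 + I, z = 3.
  |1 + I|² = 2 < 4 = 2², so this pole is inside the contour.
  |3|² = 9 > 4 = 2², so this pole is outside the contour.

With P(z) = z*exp(2*z) and Q(z) = z^2 - 4*z - I*z + 3 + 3*I, each pole is simple, so Res(f, z₀) = P(z₀)/Q'(z₀) with Q'(z) = 2*z - 4 - I.
  Res(f, 1 + I) = P(1 + I)/Q'(1 + I) = ((1 + I)*exp(2 + 2*I))/(-2 + I) = (-1/5 - 3*I/5)*exp(2 + 2*I)

∮_C f(z) dz = 2πi · ((-1/5 - 3*I/5)*exp(2 + 2*I)) = pi*(6/5 - 2*I/5)*exp(2 + 2*I)

Final answer: pi*(6/5 - 2*I/5)*exp(2 + 2*I)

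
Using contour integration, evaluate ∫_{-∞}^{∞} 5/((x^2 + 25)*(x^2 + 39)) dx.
pi*(39 - 5*sqrt(39))/546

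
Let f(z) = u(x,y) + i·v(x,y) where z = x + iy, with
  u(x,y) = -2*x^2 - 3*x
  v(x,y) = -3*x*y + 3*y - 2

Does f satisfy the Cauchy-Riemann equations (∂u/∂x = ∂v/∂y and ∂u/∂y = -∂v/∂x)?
∂u/∂x = -4*x - 3
∂v/∂y = 3 - 3*x
∂u/∂y = 0
∂v/∂x = -3*y
∂u/∂x ≠ ∂v/∂y and ∂u/∂y ≠ -∂v/∂x; the Cauchy-Riemann equations are not satisfied, so f is not analytic.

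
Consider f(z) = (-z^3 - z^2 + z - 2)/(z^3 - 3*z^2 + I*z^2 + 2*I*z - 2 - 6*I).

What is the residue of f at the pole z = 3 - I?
Write f(z) = P(z)/Q(z) with P(z) = -z^3 - z^2 + z - 2 and Q(z) = z^3 - 3*z^2 + I*z^2 + 2*I*z - 2 - 6*I.
The denominator factors as Q(z) = (z + 1 - I)*(z - 3 + I)*(z - 1 + I), so z = 3 - I is a simple zero of Q and P is analytic there; z = 3 - I is therefore a simple pole and
  Res(f, z₀) = P(z₀)/Q'(z₀).

Q'(z) = 3*z^2 - 6*z + 2*I*z + 2*I, so Q'(3 - I) = 8 - 4*I.
P(3 - I) = -25 + 31*I.

Res(f, 3 - I) = (-25 + 31*I)/(8 - 4*I) = -81/20 + 37*I/20

Final answer: -81/20 + 37*I/20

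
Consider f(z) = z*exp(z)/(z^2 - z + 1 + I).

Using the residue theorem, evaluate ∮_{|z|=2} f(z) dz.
By the residue theorem, ∮_C f(z) dz = 2πi · (sum of the residues of f at the poles inside |z| = 2).

The denominator factors as (z - 1 + I)*(z - I), so the singularities of f are simple poles at z = 1 - I, z = I.
  |1 - I|² = 2 < 4 = 2², so this pole is inside the contour.
  |I|² = 1 < 4 = 2², so this pole is inside the contour.

With P(z) = z*exp(z) and Q(z) = z^2 - z + 1 + I, each pole is simple, so Res(f, z₀) = P(z₀)/Q'(z₀) with Q'(z) = 2*z - 1.
  Res(f, 1 - I) = P(1 - I)/Q'(1 - I) = ((1 - I)*exp(1 - I))/(1 - 2*I) = (3/5 + I/5)*exp(1 - I)
  Res(f, I) = P(I)/Q'(I) = (I*exp(I))/(-1 + 2*I) = (2/5 - I/5)*exp(I)

Sum of residues inside C: (3/5 + I/5)*exp(1 - I) + (2/5 - I/5)*exp(I)
∮_C f(z) dz = 2πi · ((3/5 + I/5)*exp(1 - I) + (2/5 - I/5)*exp(I)) = pi*(2/5 + 4*I/5)*exp(I) + pi*(-2/5 + 6*I/5)*exp(1 - I)

Final answer: pi*(2/5 + 4*I/5)*exp(I) + pi*(-2/5 + 6*I/5)*exp(1 - I)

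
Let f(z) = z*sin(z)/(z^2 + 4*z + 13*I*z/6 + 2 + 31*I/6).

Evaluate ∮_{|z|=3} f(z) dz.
By the residue theorem, ∮_C f(z) dz = 2πi · (sum of the residues of f at the poles inside |z| = 3).

The denominator factors as (z + 3 + 2*I/3)*(z + 1 + 3*I/2), so the singularities of f are simple poles at z = -3 - 2*I/3, z = -1 - 3*I/2.
  |-3 - 2*I/3|² = 85/9 > 9 = 3², so this pole is outside the contour.
  |-1 - 3*I/2|² = 13/4 < 9 = 3², so this pole is inside the contour.

With P(z) = z*sin(z) and Q(z) = z^2 + 4*z + 13*I*z/6 + 2 + 31*I/6, each pole is simple, so Res(f, z₀) = P(z₀)/Q'(z₀) with Q'(z) = 2*z + 4 + 13*I/6.
  Res(f, -1 - 3*I/2) = P(-1 - 3*I/2)/Q'(-1 - 3*I/2) = ((1 + 3*I/2)*sin(1 + 3*I/2))/(2 - 5*I/6) = (27/169 + 138*I/169)*sin(1 + 3*I/2)

∮_C f(z) dz = 2πi · ((27/169 + 138*I/169)*sin(1 + 3*I/2)) = pi*(-276/169 + 54*I/169)*sin(1 + 3*I/2)

Final answer: pi*(-276/169 + 54*I/169)*sin(1 + 3*I/2)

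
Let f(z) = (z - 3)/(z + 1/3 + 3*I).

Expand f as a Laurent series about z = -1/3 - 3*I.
Put w = z - (-1/3 - 3*I), i.e. z = w - 1/3 - 3*I. The denominator is w, so it suffices to rewrite the numerator in powers of w.

P(z) = z - 3
P(w - 1/3 - 3*I) = -10/3 - 3*I + w

Dividing each term by w:
  f = (-10/3 - 3*I)/w + 1

Substituting back w = z + 1/3 + 3*I:
  f(z) = (-10/3 - 3*I)/(z + 1/3 + 3*I) + 1

The series is finite because the numerator is a polynomial; the negative powers form the principal part, and the coefficient of 1/(z + 1/3 + 3*I) gives Res(f, -1/3 - 3*I) = -10/3 - 3*I.

Final answer: (-10/3 - 3*I)/(z + 1/3 + 3*I) + 1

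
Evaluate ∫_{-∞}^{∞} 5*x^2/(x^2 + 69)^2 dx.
Let f(z) = 5*z^2/(z^2 + 69)^2. The denominator has no real zeros and deg Q - deg P = 2 ≥ 2, so the integral of f over the upper semicircle |z| = R tends to 0 as R → ∞. Closing the contour in the upper half-plane,
  ∫_{-∞}^{∞} f(x) dx = 2πi · Σ Res(f, z_k)  over the poles with Im z_k > 0.

Zeros of the denominator: z^2 + 69 = 0 gives z = ±sqrt(69)*I.
Upper half-plane: z = sqrt(69)*I (a pole of order 2).

Write f(z) = g(z)/(z - sqrt(69)*I)^2 with g(z) = 5*z^2/(z + sqrt(69)*I)^2. For a double pole, Res(f, z₀) = g'(z₀):
  g'(z) = 10*sqrt(69)*I*z/(z + sqrt(69)*I)^3
  Res(f, sqrt(69)*I) = g'(sqrt(69)*I) = -5*sqrt(69)*I/276

∫_{-∞}^{∞} f(x) dx = 2πi · (-5*sqrt(69)*I/276) = 5*sqrt(69)*pi/138

Final answer: 5*sqrt(69)*pi/138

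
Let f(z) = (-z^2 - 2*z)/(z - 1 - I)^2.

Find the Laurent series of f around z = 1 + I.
Put w = z - (1 + I), i.e. z = w + 1 + I. The denominator is w^2, so it suffices to rewrite the numerator in powers of w.

P(z) = -z^2 - 2*z
P(w + 1 + I) = -2 - 4*I + (-4 - 2*I)*w - w^2

Dividing each term by w^2:
  f = (-2 - 4*I)/w^2 + (-4 - 2*I)/w - 1

Substituting back w = z - 1 - I:
  f(z) = (-2 - 4*I)/(z - 1 - I)^2 + (-4 - 2*I)/(z - 1 - I) - 1

The series is finite because the numerator is a polynomial; the negative powers form the principal part, and the coefficient of 1/(z - 1 - I) gives Res(f, 1 + I) = -4 - 2*I.

Final answer: (-2 - 4*I)/(z - 1 - I)^2 + (-4 - 2*I)/(z - 1 - I) - 1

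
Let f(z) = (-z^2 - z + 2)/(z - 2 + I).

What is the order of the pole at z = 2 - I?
Factor the denominator:
  z - 2 + I = (z - 2 + I)

The numerator P(z) = -z^2 - z + 2 has P(2 - I) = -3 + 5*I ≠ 0, so no factor of (z - 2 + I) cancels.
Near z = 2 - I we can therefore write f(z) = g(z)/(z - 2 + I) with g analytic at 2 - I and g(2 - I) ≠ 0 (g is just the numerator).

Hence z = 2 - I is a pole of order 1.

Final answer: 1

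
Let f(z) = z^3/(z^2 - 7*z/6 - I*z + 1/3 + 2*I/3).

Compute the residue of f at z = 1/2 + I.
Write f(z) = P(z)/Q(z) with P(z) = z^3 and Q(z) = z^2 - 7*z/6 - I*z + 1/3 + 2*I/3.
The denominator factors as Q(z) = (z - 1/2 - I)*(z - 2/3), so z = 1/2 + I is a simple zero of Q and P is analytic there; z = 1/2 + I is therefore a simple pole and
  Res(f, z₀) = P(z₀)/Q'(z₀).

Q'(z) = 2*z - 7/6 - I, so Q'(1/2 + I) = -1/6 + I.
P(1/2 + I) = -11/8 - I/4.

Res(f, 1/2 + I) = (-11/8 - I/4)/(-1/6 + I) = -3/148 + 51*I/37

Final answer: -3/148 + 51*I/37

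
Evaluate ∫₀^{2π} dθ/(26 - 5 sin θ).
Call the integral J. The integrand is 2π-periodic and we integrate over a full period, so shifting θ does not change the value (θ → θ + π/2 turns sin θ into cos θ; θ → θ + π flips the sign of the trig term). Hence
  J = ∫₀^{2π} dθ/(26 + 5 cos θ).
Put z = e^{iθ}: then cos θ = (z + 1/z)/2, dθ = dz/(iz), and z runs once counterclockwise around |z| = 1:
  J = ∮_{|z|=1} 1/(26 + 5*(z + 1/z)/2) · dz/(iz) = (2/i) ∮_{|z|=1} dz/(5*z^2 + 52*z + 5).
The roots of 5*z^2 + 52*z + 5 are z = (-26 ± sqrt(26^2 - 5^2))/5, with sqrt(651) = sqrt(651); their product is 1, so only z₊ = -26/5 + sqrt(651)/5 lies inside the unit circle (z₋ = -26/5 - sqrt(651)/5 lies outside).
z₊ is a simple zero of q(z) = 5*z^2 + 52*z + 5, so Res(1/q, z₊) = 1/q'(z₊) with q'(z) = 10*z + 52; and q'(z₊) = 5*(z₊ - z₋) = 2*sqrt(651).
Therefore J = (2/i) · 2πi · 1/(2*sqrt(651)) = 2*pi/(sqrt(651)) = 2*sqrt(651)*pi/651

Final answer: 2*sqrt(651)*pi/651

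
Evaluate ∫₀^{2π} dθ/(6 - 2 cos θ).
Call the integral J. The integrand is 2π-periodic and we integrate over a full period, so shifting θ does not change the value (θ → θ + π flips the sign of the trig term). Hence
  J = ∫₀^{2π} dθ/(6 + 2 cos θ).
Put z = e^{iθ}: then cos θ = (z + 1/z)/2, dθ = dz/(iz), and z runs once counterclockwise around |z| = 1:
  J = ∮_{|z|=1} 1/(6 + 2*(z + 1/z)/2) · dz/(iz) = (2/i) ∮_{|z|=1} dz/(2*z^2 + 12*z + 2).
The roots of 2*z^2 + 12*z + 2 are z = (-6 ± sqrt(6^2 - 2^2))/2, with sqrt(32) = 4*sqrt(2); their product is 1, so only z₊ = -3 + 2*sqrt(2) lies inside the unit circle (z₋ = -3 - 2*sqrt(2) lies outside).
z₊ is a simple zero of q(z) = 2*z^2 + 12*z + 2, so Res(1/q, z₊) = 1/q'(z₊) with q'(z) = 4*z + 12; and q'(z₊) = 2*(z₊ - z₋) = 8*sqrt(2).
Therefore J = (2/i) · 2πi · 1/(8*sqrt(2)) = 2*pi/(4*sqrt(2)) = sqrt(2)*pi/4

Final answer: sqrt(2)*pi/4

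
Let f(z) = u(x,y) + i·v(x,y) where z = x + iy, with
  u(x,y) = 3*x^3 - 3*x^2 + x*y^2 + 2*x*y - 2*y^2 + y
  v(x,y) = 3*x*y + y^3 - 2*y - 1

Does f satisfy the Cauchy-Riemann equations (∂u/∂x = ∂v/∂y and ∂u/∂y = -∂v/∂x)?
∂u/∂x = 9*x^2 - 6*x + y^2 + 2*y
∂v/∂y = 3*x + 3*y^2 - 2
∂u/∂y = 2*x*y + 2*x - 4*y + 1
∂v/∂x = 3*y
∂u/∂x ≠ ∂v/∂y and ∂u/∂y ≠ -∂v/∂x; the Cauchy-Riemann equations are not satisfied, so f is not analytic.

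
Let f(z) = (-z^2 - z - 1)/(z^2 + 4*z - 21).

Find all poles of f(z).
The singularities of f are the zeros of the denominator. Factoring,
  z^2 + 4*z - 21 = (z + 7)*(z - 3)
so the candidates are z = -7, z = 3.

Check the numerator P(z) = -z^2 - z - 1 at each one:
  P(-7) = -43 ≠ 0, so z = -7 is a (simple) pole.
  P(3) = -13 ≠ 0, so z = 3 is a (simple) pole.

Poles of f: {-7, 3}

Final answer: {-7, 3}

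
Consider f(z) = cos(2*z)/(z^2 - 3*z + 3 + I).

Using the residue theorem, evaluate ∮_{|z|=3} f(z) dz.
By the residue theorem, ∮_C f(z) dz = 2πi · (sum of the residues of f at the poles inside |z| = 3).

The denominator factors as (z - 2 + I)*(z - 1 - I), so the singularities of f are simple poles at z = 2 - I, z = 1 + I.
  |2 - I|² = 5 < 9 = 3², so this pole is inside the contour.
  |1 + I|² = 2 < 9 = 3², so this pole is inside the contour.

With P(z) = cos(2*z) and Q(z) = z^2 - 3*z + 3 + I, each pole is simple, so Res(f, z₀) = P(z₀)/Q'(z₀) with Q'(z) = 2*z - 3.
  Res(f, 2 - I) = P(2 - I)/Q'(2 - I) = (cos(4 - 2*I))/(1 - 2*I) = (1/5 + 2*I/5)*cos(4 - 2*I)
  Res(f, 1 + I) = P(1 + I)/Q'(1 + I) = (cos(2 + 2*I))/(-1 + 2*I) = (-1/5 - 2*I/5)*cos(2 + 2*I)

Sum of residues inside C: (1/5 + 2*I/5)*cos(4 - 2*I) + (-1/5 - 2*I/5)*cos(2 + 2*I)
∮_C f(z) dz = 2πi · ((1/5 + 2*I/5)*cos(4 - 2*I) + (-1/5 - 2*I/5)*cos(2 + 2*I)) = pi*(4/5 - 2*I/5)*cos(2 + 2*I) + pi*(-4/5 + 2*I/5)*cos(4 - 2*I)

Final answer: pi*(4/5 - 2*I/5)*cos(2 + 2*I) + pi*(-4/5 + 2*I/5)*cos(4 - 2*I)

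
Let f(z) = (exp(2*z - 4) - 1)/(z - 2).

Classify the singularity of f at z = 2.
Let u = z - 2. The exponent is 2*z - 4 = 2u, so
  f = (e^(2u) - 1)/u = ((2u) + (2u)^2/2 + (2u)^3/6 + ...)/u = 2 + (2)*u + (4/3)*u^2 + ...
The Laurent expansion about u = 0 has no negative powers; equivalently lim_{z→2} f(z) = 2 exists and is finite.
So the singularity is removable.

Final answer: removable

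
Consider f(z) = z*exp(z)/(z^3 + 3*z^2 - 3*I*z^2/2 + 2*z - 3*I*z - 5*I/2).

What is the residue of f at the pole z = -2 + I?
Write f(z) = P(z)/Q(z) with P(z) = z*exp(z) and Q(z) = z^3 + 3*z^2 - 3*I*z^2/2 + 2*z - 3*I*z - 5*I/2.
The denominator factors as Q(z) = (z + 2 - I)*(z + 1 + I/2)*(z - I), so z = -2 + I is a simple zero of Q and P is analytic there; z = -2 + I is therefore a simple pole and
  Res(f, z₀) = P(z₀)/Q'(z₀).

Q'(z) = 3*z^2 + 6*z - 3*I*z + 2 - 3*I, so Q'(-2 + I) = 2 - 3*I.
P(-2 + I) = (-2 + I)*exp(-2 + I).

Res(f, -2 + I) = ((-2 + I)*exp(-2 + I))/(2 - 3*I) = (-7/13 - 4*I/13)*exp(-2 + I)

Final answer: (-7/13 - 4*I/13)*exp(-2 + I)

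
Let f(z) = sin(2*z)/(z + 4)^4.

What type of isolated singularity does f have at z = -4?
pole of order 4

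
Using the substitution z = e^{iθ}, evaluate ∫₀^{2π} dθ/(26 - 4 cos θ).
sqrt(165)*pi/165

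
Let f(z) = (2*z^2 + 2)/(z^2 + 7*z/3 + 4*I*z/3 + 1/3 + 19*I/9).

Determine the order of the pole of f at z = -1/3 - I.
Factor the denominator:
  z^2 + 7*z/3 + 4*I*z/3 + 1/3 + 19*I/9 = (z + 1/3 + I)*(z + 2 + I/3)

The numerator P(z) = 2*z^2 + 2 has P(-1/3 - I) = 2/9 + 4*I/3 ≠ 0, so no factor of (z + 1/3 + I) cancels.
Near z = -1/3 - I we can therefore write f(z) = g(z)/(z + 1/3 + I) with g analytic at -1/3 - I and g(-1/3 - I) ≠ 0 (g is the numerator divided by the remaining denominator factors).

Hence z = -1/3 - I is a pole of order 1.

Final answer: 1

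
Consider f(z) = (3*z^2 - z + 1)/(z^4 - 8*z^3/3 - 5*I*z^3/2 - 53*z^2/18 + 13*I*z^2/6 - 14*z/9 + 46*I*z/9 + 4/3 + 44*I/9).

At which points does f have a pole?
{-2/3 - 2*I/3, -2/3 + 2*I/3, 1 + 3*I/2, 3 + I}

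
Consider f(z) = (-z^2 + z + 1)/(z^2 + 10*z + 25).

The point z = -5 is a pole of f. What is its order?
Factor the denominator:
  z^2 + 10*z + 25 = (z + 5)^2

The numerator P(z) = -z^2 + z + 1 has P(-5) = -29 ≠ 0, so no factor of (z + 5) cancels.
Near z = -5 we can therefore write f(z) = g(z)/(z + 5)^2 with g analytic at -5 and g(-5) ≠ 0 (g is just the numerator).

Hence z = -5 is a pole of order 2.

Final answer: 2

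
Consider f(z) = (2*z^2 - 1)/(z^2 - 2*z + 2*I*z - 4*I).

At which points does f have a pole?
The singularities of f are the zeros of the denominator. Factoring,
  z^2 - 2*z + 2*I*z - 4*I = (z + 2*I)*(z - 2)
so the candidates are z = -2*I, z = 2.

Check the numerator P(z) = 2*z^2 - 1 at each one:
  P(-2*I) = -9 ≠ 0, so z = -2*I is a (simple) pole.
  P(2) = 7 ≠ 0, so z = 2 is a (simple) pole.

Poles of f: {-2*I, 2}

Final answer: {-2*I, 2}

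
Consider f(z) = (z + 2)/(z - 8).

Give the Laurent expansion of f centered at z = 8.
Put w = z - (8), i.e. z = w + 8. The denominator is w, so it suffices to rewrite the numerator in powers of w.

P(z) = z + 2
P(w + 8) = 10 + w

Dividing each term by w:
  f = 10/w + 1

Substituting back w = z - 8:
  f(z) = 10/(z - 8) + 1

The series is finite because the numerator is a polynomial; the negative powers form the principal part, and the coefficient of 1/(z - 8) gives Res(f, 8) = 10.

Final answer: 10/(z - 8) + 1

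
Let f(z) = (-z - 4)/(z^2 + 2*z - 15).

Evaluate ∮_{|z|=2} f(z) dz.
0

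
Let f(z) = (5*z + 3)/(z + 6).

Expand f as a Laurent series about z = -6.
Put w = z - (-6), i.e. z = w - 6. The denominator is w, so it suffices to rewrite the numerator in powers of w.

P(z) = 5*z + 3
P(w - 6) = -27 + 5*w

Dividing each term by w:
  f = -27/w + 5

Substituting back w = z + 6:
  f(z) = -27/(z + 6) + 5

The series is finite because the numerator is a polynomial; the negative powers form the principal part, and the coefficient of 1/(z + 6) gives Res(f, -6) = -27.

Final answer: -27/(z + 6) + 5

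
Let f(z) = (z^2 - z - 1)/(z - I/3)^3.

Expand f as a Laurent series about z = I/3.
Put w = z - (I/3), i.e. z = w + I/3. The denominator is w^3, so it suffices to rewrite the numerator in powers of w.

P(z) = z^2 - z - 1
P(w + I/3) = -10/9 - I/3 + (-1 + 2*I/3)*w + w^2

Dividing each term by w^3:
  f = (-10/9 - I/3)/w^3 + (-1 + 2*I/3)/w^2 + 1/w

Substituting back w = z - I/3:
  f(z) = (-10/9 - I/3)/(z - I/3)^3 + (-1 + 2*I/3)/(z - I/3)^2 + 1/(z - I/3)

The series is finite because the numerator is a polynomial; the negative powers form the principal part, and the coefficient of 1/(z - I/3) gives Res(f, I/3) = 1.

Final answer: (-10/9 - I/3)/(z - I/3)^3 + (-1 + 2*I/3)/(z - I/3)^2 + 1/(z - I/3)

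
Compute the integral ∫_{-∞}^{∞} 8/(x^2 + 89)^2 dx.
Let f(z) = 8/(z^2 + 89)^2. The denominator has no real zeros and deg Q - deg P = 4 ≥ 2, so the integral of f over the upper semicircle |z| = R tends to 0 as R → ∞. Closing the contour in the upper half-plane,
  ∫_{-∞}^{∞} f(x) dx = 2πi · Σ Res(f, z_k)  over the poles with Im z_k > 0.

Zeros of the denominator: z^2 + 89 = 0 gives z = ±sqrt(89)*I.
Upper half-plane: z = sqrt(89)*I (a pole of order 2).

Write f(z) = g(z)/(z - sqrt(89)*I)^2 with g(z) = 8/(z + sqrt(89)*I)^2. For a double pole, Res(f, z₀) = g'(z₀):
  g'(z) = -16/(z + sqrt(89)*I)^3
  Res(f, sqrt(89)*I) = g'(sqrt(89)*I) = -2*sqrt(89)*I/7921

∫_{-∞}^{∞} f(x) dx = 2πi · (-2*sqrt(89)*I/7921) = 4*sqrt(89)*pi/7921

Final answer: 4*sqrt(89)*pi/7921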